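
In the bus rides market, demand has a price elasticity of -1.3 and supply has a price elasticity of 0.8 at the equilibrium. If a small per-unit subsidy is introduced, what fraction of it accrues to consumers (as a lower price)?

For a small subsidy around the equilibrium, the benefit split depends on the relative slopes, which at a point are proportional to the elasticities.
Buyer share = εs/(εs + |εd|) = 0.8/(0.8 + 1.3) = 8/21; seller share = |εd|/(εs + |εd|) = 13/21.

Consumer share = 8/21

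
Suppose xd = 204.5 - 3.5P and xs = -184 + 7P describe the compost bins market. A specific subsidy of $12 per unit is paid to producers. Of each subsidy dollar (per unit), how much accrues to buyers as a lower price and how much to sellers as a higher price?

Buyers gain $8 per unit; sellers gain $4 per unit

Pre-subsidy: 204.5 - 3.5P = -184 + 7P gives P* = 37, x* = 75.
With the subsidy, sellers receive Ps = Pb + 12 for each unit, where Pb is the price buyers pay.
Supply in terms of Pb becomes xs = -184 + 7(Pb + 12) = -100 + 7Pb. Setting this equal to demand: 204.5 - 3.5Pb = -100 + 7Pb, so Pb = 29.
Sellers receive Ps = 29 + 12 = 41; x' = 204.5 − 3.5·29 = 103.
Buyers' price falls by P* − Pb = 37 − 29 = 8; sellers' price rises by Ps − P* = 41 − 37 = 4.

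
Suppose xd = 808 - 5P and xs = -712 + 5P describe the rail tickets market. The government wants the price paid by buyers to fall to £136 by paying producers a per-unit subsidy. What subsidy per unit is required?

At a buyer price of 136, quantity demanded is 808 − 5·136 = 128.
Sellers supply 128 only when they receive Ps with -712 + 5·Ps = 128, i.e. Ps = 168.
s = Ps − Pb = 168 − 136 = 32.

Required subsidy s = £32 per unit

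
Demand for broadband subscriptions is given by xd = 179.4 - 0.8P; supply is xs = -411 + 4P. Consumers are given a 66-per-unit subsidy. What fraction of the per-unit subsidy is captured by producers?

Pre-subsidy: 179.4 - 0.8P = -411 + 4P gives P* = 123, x* = 81.
With the rebate, buyers effectively pay Pb = Ps − 66, where Ps is the price sellers receive.
Demand in terms of Ps becomes xd = 179.4 − 0.8(Ps − 66) = 232.2 - 0.8Ps. Setting this equal to supply: 232.2 - 0.8Ps = -411 + 4Ps, so Ps = 134.
Buyers pay Pb = 134 − 66 = 68; x' = -411 + 4·134 = 125.
Buyers' price falls by P* − Pb = 123 − 68 = 55; sellers' price rises by Ps − P* = 134 − 123 = 11.
So producers capture 11/66 = 1/6 of each unit of subsidy.

Producer share = 1/6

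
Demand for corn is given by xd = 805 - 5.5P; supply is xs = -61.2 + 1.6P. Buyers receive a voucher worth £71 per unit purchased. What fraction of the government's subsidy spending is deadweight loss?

Pre-subsidy: 805 - 5.5P = -61.2 + 1.6P gives P* = 122, x* = 134.
With the rebate, buyers effectively pay Pb = Ps − 71, where Ps is the price sellers receive.
Demand in terms of Ps becomes xd = 805 − 5.5(Ps − 71) = 1195.5 - 5.5Ps. Setting this equal to supply: 1195.5 - 5.5Ps = -61.2 + 1.6Ps, so Ps = 177.
Buyers pay Pb = 177 − 71 = 106; x' = -61.2 + 1.6·177 = 222.
ΔCS = ½(134 + 222)(122 − 106) = 2848; ΔPS = ½(134 + 222)(177 − 122) = 9790.
Government spending = 71 × 222 = 15762.
DWL = ½ × 71 × (222 − 134) = 3124; fraction = 3124 / 15762 = 22/111.

DWL / government spending = 22/111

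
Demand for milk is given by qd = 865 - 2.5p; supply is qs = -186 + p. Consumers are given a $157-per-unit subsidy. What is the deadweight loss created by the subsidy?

Pre-subsidy: 865 - 2.5p = -186 + p gives p* = 2102/7, q* = 800/7.
With the rebate, buyers effectively pay pb = ps − 157, where ps is the price sellers receive.
Demand in terms of ps becomes qd = 865 − 2.5(ps − 157) = 1257.5 - 2.5ps. Setting this equal to supply: 1257.5 - 2.5ps = -186 + ps, so ps = 2887/7.
Buyers pay pb = 2887/7 − 157 = 1788/7; q' = -186 + 1·(2887/7) = 1585/7.
The subsidy expands output by 1585/7 − 800/7 = 785/7 past the efficient level; on those units the gap between marginal cost and willingness to pay runs from 0 up to 157.
DWL = ½ × 157 × 785/7 = 123245/14.

Deadweight loss = 123245/14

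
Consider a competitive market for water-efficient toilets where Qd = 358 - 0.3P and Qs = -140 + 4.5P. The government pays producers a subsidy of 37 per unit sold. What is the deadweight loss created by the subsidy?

Deadweight loss = 192.515625

Pre-subsidy: 358 - 0.3P = -140 + 4.5P gives P* = 103.75, Q* = 326.875.
With the subsidy, sellers receive Ps = Pb + 37 for each unit, where Pb is the price buyers pay.
Supply in terms of Pb becomes Qs = -140 + 4.5(Pb + 37) = 26.5 + 4.5Pb. Setting this equal to demand: 358 - 0.3Pb = 26.5 + 4.5Pb, so Pb = 69.0625.
Sellers receive Ps = 69.0625 + 37 = 106.0625; Q' = 358 − 0.3·69.0625 = 337.28125.
The subsidy expands output by 337.28125 − 326.875 = 10.40625 past the efficient level; on those units the gap between marginal cost and willingness to pay runs from 0 up to 37.
DWL = ½ × 37 × 10.40625 = 192.515625.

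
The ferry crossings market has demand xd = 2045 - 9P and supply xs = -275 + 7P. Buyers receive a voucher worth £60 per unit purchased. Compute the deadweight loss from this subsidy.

Deadweight loss = £7087.5

Pre-subsidy: 2045 - 9P = -275 + 7P gives P* = 145, x* = 740.
With the rebate, buyers effectively pay Pb = Ps − 60, where Ps is the price sellers receive.
Demand in terms of Ps becomes xd = 2045 − 9(Ps − 60) = 2585 - 9Ps. Setting this equal to supply: 2585 - 9Ps = -275 + 7Ps, so Ps = 178.75.
Buyers pay Pb = 178.75 − 60 = 118.75; x' = -275 + 7·178.75 = 976.25.
The subsidy expands output by 976.25 − 740 = 236.25 past the efficient level; on those units the gap between marginal cost and willingness to pay runs from 0 up to 60.
DWL = ½ × 60 × 236.25 = 7087.5.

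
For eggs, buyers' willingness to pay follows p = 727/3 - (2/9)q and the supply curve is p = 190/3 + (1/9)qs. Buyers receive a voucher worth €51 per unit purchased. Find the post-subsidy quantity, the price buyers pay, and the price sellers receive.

Pre-subsidy: 727/3 - (2/9)q = 190/3 + (1/9)q gives q* = 537 and p* = 123.
With the rebate, buyers effectively pay pb = ps − 51, where ps is the price sellers receive.
On the curves, pb = 727/3 - (2/9)q and ps = 190/3 + (1/9)q; the wedge ps − pb = 51 gives 190/3 + (1/9)q − (727/3 - (2/9)q) = 51, so q' = 690.
Then pb = 727/3 − (2/9)·690 = 89 and ps = 190/3 + (1/9)·690 = 140.

q' = 690; buyers pay €89; sellers receive €140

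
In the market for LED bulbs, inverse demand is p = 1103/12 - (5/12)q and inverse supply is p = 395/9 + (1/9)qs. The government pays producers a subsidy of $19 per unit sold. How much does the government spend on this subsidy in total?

Pre-subsidy: 1103/12 - (5/12)q = 395/9 + (1/9)q gives q* = 91 and p* = 54.
With the subsidy, sellers receive ps = pb + 19 for each unit, where pb is the price buyers pay.
On the curves, pb = 1103/12 - (5/12)q and ps = 395/9 + (1/9)q; the wedge ps − pb = 19 gives 395/9 + (1/9)q − (1103/12 - (5/12)q) = 19, so q' = 127.
Then pb = 1103/12 − (5/12)·127 = 39 and ps = 395/9 + (1/9)·127 = 58.
Government outlay = subsidy × quantity = 19 × 127 = 2413.

Government cost = $2413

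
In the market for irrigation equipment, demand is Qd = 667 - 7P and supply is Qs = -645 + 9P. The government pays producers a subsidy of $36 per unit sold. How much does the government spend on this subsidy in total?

Pre-subsidy: 667 - 7P = -645 + 9P gives P* = 82, Q* = 93.
With the subsidy, sellers receive Ps = Pb + 36 for each unit, where Pb is the price buyers pay.
Supply in terms of Pb becomes Qs = -645 + 9(Pb + 36) = -321 + 9Pb. Setting this equal to demand: 667 - 7Pb = -321 + 9Pb, so Pb = 61.75.
Sellers receive Ps = 61.75 + 36 = 97.75; Q' = 667 − 7·61.75 = 234.75.
Government outlay = subsidy × quantity = 36 × 234.75 = 8451.

Government cost = $8451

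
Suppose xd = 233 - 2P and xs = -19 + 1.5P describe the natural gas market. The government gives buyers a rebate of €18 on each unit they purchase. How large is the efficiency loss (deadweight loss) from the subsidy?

Pre-subsidy: 233 - 2P = -19 + 1.5P gives P* = 72, x* = 89.
With the rebate, buyers effectively pay Pb = Ps − 18, where Ps is the price sellers receive.
Demand in terms of Ps becomes xd = 233 − 2(Ps − 18) = 269 - 2Ps. Setting this equal to supply: 269 - 2Ps = -19 + 1.5Ps, so Ps = 576/7.
Buyers pay Pb = 576/7 − 18 = 450/7; x' = -19 + 1.5·(576/7) = 731/7.
The subsidy expands output by 731/7 − 89 = 108/7 past the efficient level; on those units the gap between marginal cost and willingness to pay runs from 0 up to 18.
DWL = ½ × 18 × 108/7 = 972/7.

Deadweight loss = 972/7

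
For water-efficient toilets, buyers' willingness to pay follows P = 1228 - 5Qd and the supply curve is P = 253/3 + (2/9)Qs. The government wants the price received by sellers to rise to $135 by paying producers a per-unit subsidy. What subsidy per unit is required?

Required subsidy s = $47 per unit

At a seller price of 135, quantity supplied is -379.5 + 4.5·135 = 228.
Buyers absorb 228 only when they pay Pb = 1228 − 5·228 = 88.
s = Ps − Pb = 135 − 88 = 47.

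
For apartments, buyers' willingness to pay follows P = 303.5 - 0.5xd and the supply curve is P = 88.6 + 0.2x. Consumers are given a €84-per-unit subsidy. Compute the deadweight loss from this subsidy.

Deadweight loss = €5040

Pre-subsidy: 303.5 - 0.5x = 88.6 + 0.2x gives x* = 307 and P* = 150.
With the rebate, buyers effectively pay Pb = Ps − 84, where Ps is the price sellers receive.
On the curves, Pb = 303.5 - 0.5x and Ps = 88.6 + 0.2x; the wedge Ps − Pb = 84 gives 88.6 + 0.2x − (303.5 - 0.5x) = 84, so x' = 427.
Then Pb = 303.5 − 0.5·427 = 90 and Ps = 88.6 + 0.2·427 = 174.
The subsidy expands output by 427 − 307 = 120 past the efficient level; on those units the gap between marginal cost and willingness to pay runs from 0 up to 84.
DWL = ½ × 84 × 120 = 5040.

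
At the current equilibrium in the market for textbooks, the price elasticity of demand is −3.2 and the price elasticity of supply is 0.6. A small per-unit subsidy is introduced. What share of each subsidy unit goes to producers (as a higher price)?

For a small subsidy around the equilibrium, the benefit split depends on the relative slopes, which at a point are proportional to the elasticities.
Buyer share = εs/(εs + |εd|) = 0.6/(0.6 + 3.2) = 3/19; seller share = |εd|/(εs + |εd|) = 16/19.
So producers capture 16/19 of the subsidy.

Producer share = 16/19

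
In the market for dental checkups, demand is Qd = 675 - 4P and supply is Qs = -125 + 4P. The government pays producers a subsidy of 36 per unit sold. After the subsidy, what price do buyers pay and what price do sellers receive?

Buyers pay 82; sellers receive 118

Pre-subsidy: 675 - 4P = -125 + 4P gives P* = 100, Q* = 275.
With the subsidy, sellers receive Ps = Pb + 36 for each unit, where Pb is the price buyers pay.
Supply in terms of Pb becomes Qs = -125 + 4(Pb + 36) = 19 + 4Pb. Setting this equal to demand: 675 - 4Pb = 19 + 4Pb, so Pb = 82.
Sellers receive Ps = 82 + 36 = 118; Q' = 675 − 4·82 = 347.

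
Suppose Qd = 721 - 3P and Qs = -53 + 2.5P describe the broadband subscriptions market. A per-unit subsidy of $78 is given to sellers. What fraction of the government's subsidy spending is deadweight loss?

Pre-subsidy: 721 - 3P = -53 + 2.5P gives P* = 1548/11, Q* = 3287/11.
With the subsidy, sellers receive Ps = Pb + 78 for each unit, where Pb is the price buyers pay.
Supply in terms of Pb becomes Qs = -53 + 2.5(Pb + 78) = 142 + 2.5Pb. Setting this equal to demand: 721 - 3Pb = 142 + 2.5Pb, so Pb = 1158/11.
Sellers receive Ps = 1158/11 + 78 = 2016/11; Q' = 721 − 3·(1158/11) = 4457/11.
ΔCS = ½(3287/11 + 4457/11)(1548/11 − 1158/11) = 12480; ΔPS = ½(3287/11 + 4457/11)(2016/11 − 1548/11) = 14976.
Government spending = 78 × 4457/11 = 347646/11.
DWL = ½ × 78 × (4457/11 − 3287/11) = 45630/11; fraction = (45630/11) / (347646/11) = 585/4457.

DWL / government spending = 585/4457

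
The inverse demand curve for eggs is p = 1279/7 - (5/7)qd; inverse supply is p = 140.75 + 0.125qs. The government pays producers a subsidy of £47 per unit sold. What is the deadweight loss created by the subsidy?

Pre-subsidy: 1279/7 - (5/7)q = 140.75 + 0.125q gives q* = 50 and p* = 147.
With the subsidy, sellers receive ps = pb + 47 for each unit, where pb is the price buyers pay.
On the curves, pb = 1279/7 - (5/7)q and ps = 140.75 + 0.125q; the wedge ps − pb = 47 gives 140.75 + 0.125q − (1279/7 - (5/7)q) = 47, so q' = 106.
Then pb = 1279/7 − (5/7)·106 = 107 and ps = 140.75 + 0.125·106 = 154.
The subsidy expands output by 106 − 50 = 56 past the efficient level; on those units the gap between marginal cost and willingness to pay runs from 0 up to 47.
DWL = ½ × 47 × 56 = 1316.

Deadweight loss = £1316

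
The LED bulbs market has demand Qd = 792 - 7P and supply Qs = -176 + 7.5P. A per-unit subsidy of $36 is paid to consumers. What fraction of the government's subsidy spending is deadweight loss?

DWL / government spending = 945/6598

Pre-subsidy: 792 - 7P = -176 + 7.5P gives P* = 1936/29, Q* = 9416/29.
With the rebate, buyers effectively pay Pb = Ps − 36, where Ps is the price sellers receive.
Demand in terms of Ps becomes Qd = 792 − 7(Ps − 36) = 1044 - 7Ps. Setting this equal to supply: 1044 - 7Ps = -176 + 7.5Ps, so Ps = 2440/29.
Buyers pay Pb = 2440/29 − 36 = 1396/29; Q' = -176 + 7.5·(2440/29) = 13196/29.
ΔCS = ½(9416/29 + 13196/29)(1936/29 − 1396/29) = 6105240/841; ΔPS = ½(9416/29 + 13196/29)(2440/29 − 1936/29) = 5698224/841.
Government spending = 36 × 13196/29 = 475056/29.
DWL = ½ × 36 × (13196/29 − 9416/29) = 68040/29; fraction = (68040/29) / (475056/29) = 945/6598.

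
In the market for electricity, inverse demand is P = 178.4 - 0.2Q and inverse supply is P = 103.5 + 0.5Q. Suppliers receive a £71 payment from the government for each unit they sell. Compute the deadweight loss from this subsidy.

Deadweight loss = 25205/7

Pre-subsidy: 178.4 - 0.2Q = 103.5 + 0.5Q gives Q* = 107 and P* = 157.
With the subsidy, sellers receive Ps = Pb + 71 for each unit, where Pb is the price buyers pay.
On the curves, Pb = 178.4 - 0.2Q and Ps = 103.5 + 0.5Q; the wedge Ps − Pb = 71 gives 103.5 + 0.5Q − (178.4 - 0.2Q) = 71, so Q' = 1459/7.
Then Pb = 178.4 − 0.2·(1459/7) = 957/7 and Ps = 103.5 + 0.5·(1459/7) = 1454/7.
The subsidy expands output by 1459/7 − 107 = 710/7 past the efficient level; on those units the gap between marginal cost and willingness to pay runs from 0 up to 71.
DWL = ½ × 71 × 710/7 = 25205/7.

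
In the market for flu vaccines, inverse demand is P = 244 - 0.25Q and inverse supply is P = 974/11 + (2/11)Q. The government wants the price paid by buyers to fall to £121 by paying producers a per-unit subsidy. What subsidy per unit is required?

Required subsidy s = £57 per unit

At a buyer price of 121, quantity demanded is 976 − 4·121 = 492.
Sellers supply 492 only when they receive Ps = 974/11 + (2/11)·492 = 178.
s = Ps − Pb = 178 − 121 = 57.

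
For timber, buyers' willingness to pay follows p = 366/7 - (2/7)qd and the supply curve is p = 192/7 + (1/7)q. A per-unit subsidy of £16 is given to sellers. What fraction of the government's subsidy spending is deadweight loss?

Pre-subsidy: 366/7 - (2/7)q = 192/7 + (1/7)q gives q* = 58 and p* = 250/7.
With the subsidy, sellers receive ps = pb + 16 for each unit, where pb is the price buyers pay.
On the curves, pb = 366/7 - (2/7)q and ps = 192/7 + (1/7)q; the wedge ps − pb = 16 gives 192/7 + (1/7)q − (366/7 - (2/7)q) = 16, so q' = 286/3.
Then pb = 366/7 − (2/7)·(286/3) = 526/21 and ps = 192/7 + (1/7)·(286/3) = 862/21.
ΔCS = ½(58 + 286/3)(250/7 − 526/21) = 7360/9; ΔPS = ½(58 + 286/3)(862/21 − 250/7) = 3680/9.
Government spending = 16 × 286/3 = 4576/3.
DWL = ½ × 16 × (286/3 − 58) = 896/3; fraction = (896/3) / (4576/3) = 28/143.

DWL / government spending = 28/143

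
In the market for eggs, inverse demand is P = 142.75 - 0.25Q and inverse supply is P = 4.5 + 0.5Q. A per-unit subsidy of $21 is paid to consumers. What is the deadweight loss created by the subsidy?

Deadweight loss = $294

Pre-subsidy: 142.75 - 0.25Q = 4.5 + 0.5Q gives Q* = 553/3 and P* = 290/3.
With the rebate, buyers effectively pay Pb = Ps − 21, where Ps is the price sellers receive.
On the curves, Pb = 142.75 - 0.25Q and Ps = 4.5 + 0.5Q; the wedge Ps − Pb = 21 gives 4.5 + 0.5Q − (142.75 - 0.25Q) = 21, so Q' = 637/3.
Then Pb = 142.75 − 0.25·(637/3) = 269/3 and Ps = 4.5 + 0.5·(637/3) = 332/3.
The subsidy expands output by 637/3 − 553/3 = 28 past the efficient level; on those units the gap between marginal cost and willingness to pay runs from 0 up to 21.
DWL = ½ × 21 × 28 = 294.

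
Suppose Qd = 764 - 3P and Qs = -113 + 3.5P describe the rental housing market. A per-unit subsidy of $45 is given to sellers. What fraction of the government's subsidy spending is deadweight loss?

Pre-subsidy: 764 - 3P = -113 + 3.5P gives P* = 1754/13, Q* = 4670/13.
With the subsidy, sellers receive Ps = Pb + 45 for each unit, where Pb is the price buyers pay.
Supply in terms of Pb becomes Qs = -113 + 3.5(Pb + 45) = 44.5 + 3.5Pb. Setting this equal to demand: 764 - 3Pb = 44.5 + 3.5Pb, so Pb = 1439/13.
Sellers receive Ps = 1439/13 + 45 = 2024/13; Q' = 764 − 3·(1439/13) = 5615/13.
ΔCS = ½(4670/13 + 5615/13)(1754/13 − 1439/13) = 3239775/338; ΔPS = ½(4670/13 + 5615/13)(2024/13 − 1754/13) = 1388475/169.
Government spending = 45 × 5615/13 = 252675/13.
DWL = ½ × 45 × (5615/13 − 4670/13) = 42525/26; fraction = (42525/26) / (252675/13) = 189/2246.

DWL / government spending = 189/2246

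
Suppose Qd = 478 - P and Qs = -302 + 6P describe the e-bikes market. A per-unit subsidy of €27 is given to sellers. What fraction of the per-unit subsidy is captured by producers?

Producer share = 1/7

Pre-subsidy: 478 - P = -302 + 6P gives P* = 780/7, Q* = 2566/7.
With the subsidy, sellers receive Ps = Pb + 27 for each unit, where Pb is the price buyers pay.
Supply in terms of Pb becomes Qs = -302 + 6(Pb + 27) = -140 + 6Pb. Setting this equal to demand: 478 - Pb = -140 + 6Pb, so Pb = 618/7.
Sellers receive Ps = 618/7 + 27 = 807/7; Q' = 478 − 1·(618/7) = 2728/7.
Buyers' price falls by P* − Pb = 780/7 − 618/7 = 162/7; sellers' price rises by Ps − P* = 807/7 − 780/7 = 27/7.
So producers capture (27/7)/27 = 1/7 of each unit of subsidy.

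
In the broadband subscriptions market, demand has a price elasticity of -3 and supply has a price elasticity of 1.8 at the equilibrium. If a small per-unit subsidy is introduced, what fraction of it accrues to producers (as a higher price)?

Producer share = 0.625

For a small subsidy around the equilibrium, the benefit split depends on the relative slopes, which at a point are proportional to the elasticities.
Buyer share = εs/(εs + |εd|) = 1.8/(1.8 + 3) = 0.375; seller share = |εd|/(εs + |εd|) = 0.625.
So producers capture 0.625 of the subsidy.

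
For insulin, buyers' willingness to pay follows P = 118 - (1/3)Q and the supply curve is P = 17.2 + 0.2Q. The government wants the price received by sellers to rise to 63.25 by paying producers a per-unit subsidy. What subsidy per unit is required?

Required subsidy s = 22 per unit

At a seller price of 63.25, quantity supplied is -86 + 5·63.25 = 230.25.
Buyers absorb 230.25 only when they pay Pb = 118 − (1/3)·230.25 = 41.25.
s = Ps − Pb = 63.25 − 41.25 = 22.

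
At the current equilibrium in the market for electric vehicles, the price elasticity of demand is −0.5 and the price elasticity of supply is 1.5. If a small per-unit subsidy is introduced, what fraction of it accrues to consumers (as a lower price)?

Consumer share = 0.75

For a small subsidy around the equilibrium, the benefit split depends on the relative slopes, which at a point are proportional to the elasticities.
Buyer share = εs/(εs + |εd|) = 1.5/(1.5 + 0.5) = 0.75; seller share = |εd|/(εs + |εd|) = 0.25.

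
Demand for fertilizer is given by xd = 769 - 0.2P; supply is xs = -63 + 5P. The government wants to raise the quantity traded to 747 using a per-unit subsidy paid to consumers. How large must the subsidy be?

Required subsidy s = 52 per unit

At x = 747, invert demand for the buyer price: Pb = (769 − 747)/0.2 = 110; invert supply for the seller price: Ps = (747 − (-63))/5 = 162.
The subsidy must fill the gap: s = Ps − Pb = 162 − 110 = 52.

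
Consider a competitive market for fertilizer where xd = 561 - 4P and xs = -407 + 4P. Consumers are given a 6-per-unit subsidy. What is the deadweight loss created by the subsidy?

Deadweight loss = 36

Pre-subsidy: 561 - 4P = -407 + 4P gives P* = 121, x* = 77.
With the rebate, buyers effectively pay Pb = Ps − 6, where Ps is the price sellers receive.
Demand in terms of Ps becomes xd = 561 − 4(Ps − 6) = 585 - 4Ps. Setting this equal to supply: 585 - 4Ps = -407 + 4Ps, so Ps = 124.
Buyers pay Pb = 124 − 6 = 118; x' = -407 + 4·124 = 89.
The subsidy expands output by 89 − 77 = 12 past the efficient level; on those units the gap between marginal cost and willingness to pay runs from 0 up to 6.
DWL = ½ × 6 × 12 = 36.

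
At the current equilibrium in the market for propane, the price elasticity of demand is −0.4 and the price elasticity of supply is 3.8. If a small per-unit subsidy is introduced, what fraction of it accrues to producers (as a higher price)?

For a small subsidy around the equilibrium, the benefit split depends on the relative slopes, which at a point are proportional to the elasticities.
Buyer share = εs/(εs + |εd|) = 3.8/(3.8 + 0.4) = 19/21; seller share = |εd|/(εs + |εd|) = 2/21.
So producers capture 2/21 of the subsidy.

Producer share = 2/21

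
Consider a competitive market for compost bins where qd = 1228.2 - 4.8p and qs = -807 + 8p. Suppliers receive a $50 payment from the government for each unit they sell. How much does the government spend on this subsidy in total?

Government cost = $30750

Pre-subsidy: 1228.2 - 4.8p = -807 + 8p gives p* = 159, q* = 465.
With the subsidy, sellers receive ps = pb + 50 for each unit, where pb is the price buyers pay.
Supply in terms of pb becomes qs = -807 + 8(pb + 50) = -407 + 8pb. Setting this equal to demand: 1228.2 - 4.8pb = -407 + 8pb, so pb = 127.75.
Sellers receive ps = 127.75 + 50 = 177.75; q' = 1228.2 − 4.8·127.75 = 615.
Government outlay = subsidy × quantity = 50 × 615 = 30750.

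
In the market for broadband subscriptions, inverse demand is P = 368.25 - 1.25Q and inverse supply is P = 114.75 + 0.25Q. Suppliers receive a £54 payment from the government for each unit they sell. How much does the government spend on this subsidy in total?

Government cost = £11070

Pre-subsidy: 368.25 - 1.25Q = 114.75 + 0.25Q gives Q* = 169 and P* = 157.
With the subsidy, sellers receive Ps = Pb + 54 for each unit, where Pb is the price buyers pay.
On the curves, Pb = 368.25 - 1.25Q and Ps = 114.75 + 0.25Q; the wedge Ps − Pb = 54 gives 114.75 + 0.25Q − (368.25 - 1.25Q) = 54, so Q' = 205.
Then Pb = 368.25 − 1.25·205 = 112 and Ps = 114.75 + 0.25·205 = 166.
Government outlay = subsidy × quantity = 54 × 205 = 11070.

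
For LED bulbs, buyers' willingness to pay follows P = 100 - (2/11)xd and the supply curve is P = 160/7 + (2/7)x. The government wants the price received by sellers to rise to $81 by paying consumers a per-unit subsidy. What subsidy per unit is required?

At a seller price of 81, quantity supplied is -80 + 3.5·81 = 203.5.
Buyers absorb 203.5 only when they pay Pb = 100 − (2/11)·203.5 = 63.
s = Ps − Pb = 81 − 63 = 18.

Required subsidy s = $18 per unit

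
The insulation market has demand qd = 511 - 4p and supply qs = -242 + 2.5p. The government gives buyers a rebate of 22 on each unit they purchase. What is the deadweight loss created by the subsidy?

Pre-subsidy: 511 - 4p = -242 + 2.5p gives p* = 1506/13, q* = 619/13.
With the rebate, buyers effectively pay pb = ps − 22, where ps is the price sellers receive.
Demand in terms of ps becomes qd = 511 − 4(ps − 22) = 599 - 4ps. Setting this equal to supply: 599 - 4ps = -242 + 2.5ps, so ps = 1682/13.
Buyers pay pb = 1682/13 − 22 = 1396/13; q' = -242 + 2.5·(1682/13) = 1059/13.
The subsidy expands output by 1059/13 − 619/13 = 440/13 past the efficient level; on those units the gap between marginal cost and willingness to pay runs from 0 up to 22.
DWL = ½ × 22 × 440/13 = 4840/13.

Deadweight loss = 4840/13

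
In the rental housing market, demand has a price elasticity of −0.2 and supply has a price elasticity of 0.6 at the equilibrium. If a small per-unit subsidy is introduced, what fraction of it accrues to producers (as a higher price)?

Producer share = 0.25

For a small subsidy around the equilibrium, the benefit split depends on the relative slopes, which at a point are proportional to the elasticities.
Buyer share = εs/(εs + |εd|) = 0.6/(0.6 + 0.2) = 0.75; seller share = |εd|/(εs + |εd|) = 0.25.
So producers capture 0.25 of the subsidy.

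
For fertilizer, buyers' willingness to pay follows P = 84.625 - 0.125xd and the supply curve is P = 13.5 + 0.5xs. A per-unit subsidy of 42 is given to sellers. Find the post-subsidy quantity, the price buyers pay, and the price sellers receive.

Pre-subsidy: 84.625 - 0.125x = 13.5 + 0.5x gives x* = 113.8 and P* = 70.4.
With the subsidy, sellers receive Ps = Pb + 42 for each unit, where Pb is the price buyers pay.
On the curves, Pb = 84.625 - 0.125x and Ps = 13.5 + 0.5x; the wedge Ps − Pb = 42 gives 13.5 + 0.5x − (84.625 - 0.125x) = 42, so x' = 181.
Then Pb = 84.625 − 0.125·181 = 62 and Ps = 13.5 + 0.5·181 = 104.

x' = 181; buyers pay 62; sellers receive 104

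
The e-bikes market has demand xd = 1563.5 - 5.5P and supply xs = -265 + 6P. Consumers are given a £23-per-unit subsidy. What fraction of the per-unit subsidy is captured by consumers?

Consumer share = 12/23

Pre-subsidy: 1563.5 - 5.5P = -265 + 6P gives P* = 159, x* = 689.
With the rebate, buyers effectively pay Pb = Ps − 23, where Ps is the price sellers receive.
Demand in terms of Ps becomes xd = 1563.5 − 5.5(Ps − 23) = 1690 - 5.5Ps. Setting this equal to supply: 1690 - 5.5Ps = -265 + 6Ps, so Ps = 170.
Buyers pay Pb = 170 − 23 = 147; x' = -265 + 6·170 = 755.
Buyers' price falls by P* − Pb = 159 − 147 = 12; sellers' price rises by Ps − P* = 170 − 159 = 11.
So consumers capture 12/23 = 12/23 of each unit of subsidy.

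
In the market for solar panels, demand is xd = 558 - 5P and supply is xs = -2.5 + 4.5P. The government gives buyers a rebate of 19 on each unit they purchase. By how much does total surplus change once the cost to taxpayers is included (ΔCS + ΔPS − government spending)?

Pre-subsidy: 558 - 5P = -2.5 + 4.5P gives P* = 59, x* = 263.
With the rebate, buyers effectively pay Pb = Ps − 19, where Ps is the price sellers receive.
Demand in terms of Ps becomes xd = 558 − 5(Ps − 19) = 653 - 5Ps. Setting this equal to supply: 653 - 5Ps = -2.5 + 4.5Ps, so Ps = 69.
Buyers pay Pb = 69 − 19 = 50; x' = -2.5 + 4.5·69 = 308.
ΔCS = ½(263 + 308)(59 − 50) = 2569.5; ΔPS = ½(263 + 308)(69 − 59) = 2855.
Government spending = 19 × 308 = 5852.
Net change = 2569.5 + 2855 − 5852 = -427.5. The loss equals the DWL triangle ½·19·45.

Net change in total surplus = -427.5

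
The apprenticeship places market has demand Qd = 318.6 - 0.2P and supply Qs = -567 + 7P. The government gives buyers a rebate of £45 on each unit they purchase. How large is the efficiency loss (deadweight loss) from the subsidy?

Deadweight loss = £196.875

Pre-subsidy: 318.6 - 0.2P = -567 + 7P gives P* = 123, Q* = 294.
With the rebate, buyers effectively pay Pb = Ps − 45, where Ps is the price sellers receive.
Demand in terms of Ps becomes Qd = 318.6 − 0.2(Ps − 45) = 327.6 - 0.2Ps. Setting this equal to supply: 327.6 - 0.2Ps = -567 + 7Ps, so Ps = 124.25.
Buyers pay Pb = 124.25 − 45 = 79.25; Q' = -567 + 7·124.25 = 302.75.
The subsidy expands output by 302.75 − 294 = 8.75 past the efficient level; on those units the gap between marginal cost and willingness to pay runs from 0 up to 45.
DWL = ½ × 45 × 8.75 = 196.875.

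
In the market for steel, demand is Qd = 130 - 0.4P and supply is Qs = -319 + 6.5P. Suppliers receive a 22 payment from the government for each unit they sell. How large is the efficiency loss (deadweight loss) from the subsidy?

Deadweight loss = 6292/69

Pre-subsidy: 130 - 0.4P = -319 + 6.5P gives P* = 4490/69, Q* = 7174/69.
With the subsidy, sellers receive Ps = Pb + 22 for each unit, where Pb is the price buyers pay.
Supply in terms of Pb becomes Qs = -319 + 6.5(Pb + 22) = -176 + 6.5Pb. Setting this equal to demand: 130 - 0.4Pb = -176 + 6.5Pb, so Pb = 1020/23.
Sellers receive Ps = 1020/23 + 22 = 1526/23; Q' = 130 − 0.4·(1020/23) = 2582/23.
The subsidy expands output by 2582/23 − 7174/69 = 572/69 past the efficient level; on those units the gap between marginal cost and willingness to pay runs from 0 up to 22.
DWL = ½ × 22 × 572/69 = 6292/69.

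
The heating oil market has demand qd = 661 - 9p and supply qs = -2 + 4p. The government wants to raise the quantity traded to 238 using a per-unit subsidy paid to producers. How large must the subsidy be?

Required subsidy s = 13 per unit

At q = 238, invert demand for the buyer price: pb = (661 − 238)/9 = 47; invert supply for the seller price: ps = (238 − (-2))/4 = 60.
The subsidy must fill the gap: s = ps − pb = 60 − 47 = 13.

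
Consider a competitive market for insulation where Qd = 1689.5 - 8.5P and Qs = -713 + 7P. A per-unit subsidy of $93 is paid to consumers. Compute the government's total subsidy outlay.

Government cost = $67797

Pre-subsidy: 1689.5 - 8.5P = -713 + 7P gives P* = 155, Q* = 372.
With the rebate, buyers effectively pay Pb = Ps − 93, where Ps is the price sellers receive.
Demand in terms of Ps becomes Qd = 1689.5 − 8.5(Ps − 93) = 2480 - 8.5Ps. Setting this equal to supply: 2480 - 8.5Ps = -713 + 7Ps, so Ps = 206.
Buyers pay Pb = 206 − 93 = 113; Q' = -713 + 7·206 = 729.
Government outlay = subsidy × quantity = 93 × 729 = 67797.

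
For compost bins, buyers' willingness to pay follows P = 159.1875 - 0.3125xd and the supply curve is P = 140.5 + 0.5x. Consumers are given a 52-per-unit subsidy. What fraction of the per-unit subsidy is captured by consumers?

Pre-subsidy: 159.1875 - 0.3125x = 140.5 + 0.5x gives x* = 23 and P* = 152.
With the rebate, buyers effectively pay Pb = Ps − 52, where Ps is the price sellers receive.
On the curves, Pb = 159.1875 - 0.3125x and Ps = 140.5 + 0.5x; the wedge Ps − Pb = 52 gives 140.5 + 0.5x − (159.1875 - 0.3125x) = 52, so x' = 87.
Then Pb = 159.1875 − 0.3125·87 = 132 and Ps = 140.5 + 0.5·87 = 184.
Buyers' price falls by P* − Pb = 152 − 132 = 20; sellers' price rises by Ps − P* = 184 − 152 = 32.
So consumers capture 20/52 = 5/13 of each unit of subsidy.

Consumer share = 5/13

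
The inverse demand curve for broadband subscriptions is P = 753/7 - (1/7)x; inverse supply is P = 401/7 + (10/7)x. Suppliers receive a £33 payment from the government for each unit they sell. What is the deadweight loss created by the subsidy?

Pre-subsidy: 753/7 - (1/7)x = 401/7 + (10/7)x gives x* = 32 and P* = 103.
With the subsidy, sellers receive Ps = Pb + 33 for each unit, where Pb is the price buyers pay.
On the curves, Pb = 753/7 - (1/7)x and Ps = 401/7 + (10/7)x; the wedge Ps − Pb = 33 gives 401/7 + (10/7)x − (753/7 - (1/7)x) = 33, so x' = 53.
Then Pb = 753/7 − (1/7)·53 = 100 and Ps = 401/7 + (10/7)·53 = 133.
The subsidy expands output by 53 − 32 = 21 past the efficient level; on those units the gap between marginal cost and willingness to pay runs from 0 up to 33.
DWL = ½ × 33 × 21 = 346.5.

Deadweight loss = £346.5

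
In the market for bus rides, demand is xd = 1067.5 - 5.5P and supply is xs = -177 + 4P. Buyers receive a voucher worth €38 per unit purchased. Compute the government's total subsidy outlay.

Government cost = €16530

Pre-subsidy: 1067.5 - 5.5P = -177 + 4P gives P* = 131, x* = 347.
With the rebate, buyers effectively pay Pb = Ps − 38, where Ps is the price sellers receive.
Demand in terms of Ps becomes xd = 1067.5 − 5.5(Ps − 38) = 1276.5 - 5.5Ps. Setting this equal to supply: 1276.5 - 5.5Ps = -177 + 4Ps, so Ps = 153.
Buyers pay Pb = 153 − 38 = 115; x' = -177 + 4·153 = 435.
Government outlay = subsidy × quantity = 38 × 435 = 16530.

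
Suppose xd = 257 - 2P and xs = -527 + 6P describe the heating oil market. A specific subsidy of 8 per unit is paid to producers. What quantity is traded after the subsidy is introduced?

x' = 73

Pre-subsidy: 257 - 2P = -527 + 6P gives P* = 98, x* = 61.
With the subsidy, sellers receive Ps = Pb + 8 for each unit, where Pb is the price buyers pay.
Supply in terms of Pb becomes xs = -527 + 6(Pb + 8) = -479 + 6Pb. Setting this equal to demand: 257 - 2Pb = -479 + 6Pb, so Pb = 92.
Sellers receive Ps = 92 + 8 = 100; x' = 257 − 2·92 = 73.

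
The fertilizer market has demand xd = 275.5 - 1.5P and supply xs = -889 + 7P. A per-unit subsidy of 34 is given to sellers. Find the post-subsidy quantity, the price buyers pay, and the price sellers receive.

x' = 112; buyers pay 109; sellers receive 143

Pre-subsidy: 275.5 - 1.5P = -889 + 7P gives P* = 137, x* = 70.
With the subsidy, sellers receive Ps = Pb + 34 for each unit, where Pb is the price buyers pay.
Supply in terms of Pb becomes xs = -889 + 7(Pb + 34) = -651 + 7Pb. Setting this equal to demand: 275.5 - 1.5Pb = -651 + 7Pb, so Pb = 109.
Sellers receive Ps = 109 + 34 = 143; x' = 275.5 − 1.5·109 = 112.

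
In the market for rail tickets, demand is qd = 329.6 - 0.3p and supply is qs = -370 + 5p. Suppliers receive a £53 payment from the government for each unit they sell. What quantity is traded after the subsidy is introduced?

Pre-subsidy: 329.6 - 0.3p = -370 + 5p gives p* = 132, q* = 290.
With the subsidy, sellers receive ps = pb + 53 for each unit, where pb is the price buyers pay.
Supply in terms of pb becomes qs = -370 + 5(pb + 53) = -105 + 5pb. Setting this equal to demand: 329.6 - 0.3pb = -105 + 5pb, so pb = 82.
Sellers receive ps = 82 + 53 = 135; q' = 329.6 − 0.3·82 = 305.

q' = 305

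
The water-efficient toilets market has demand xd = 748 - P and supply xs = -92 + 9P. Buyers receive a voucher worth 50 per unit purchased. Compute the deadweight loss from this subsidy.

Pre-subsidy: 748 - P = -92 + 9P gives P* = 84, x* = 664.
With the rebate, buyers effectively pay Pb = Ps − 50, where Ps is the price sellers receive.
Demand in terms of Ps becomes xd = 748 − 1(Ps − 50) = 798 - Ps. Setting this equal to supply: 798 - Ps = -92 + 9Ps, so Ps = 89.
Buyers pay Pb = 89 − 50 = 39; x' = -92 + 9·89 = 709.
The subsidy expands output by 709 − 664 = 45 past the efficient level; on those units the gap between marginal cost and willingness to pay runs from 0 up to 50.
DWL = ½ × 50 × 45 = 1125.

Deadweight loss = 1125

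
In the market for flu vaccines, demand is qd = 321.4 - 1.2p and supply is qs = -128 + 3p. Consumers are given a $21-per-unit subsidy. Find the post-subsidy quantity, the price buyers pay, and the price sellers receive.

q' = 211; buyers pay $92; sellers receive $113

Pre-subsidy: 321.4 - 1.2p = -128 + 3p gives p* = 107, q* = 193.
With the rebate, buyers effectively pay pb = ps − 21, where ps is the price sellers receive.
Demand in terms of ps becomes qd = 321.4 − 1.2(ps − 21) = 346.6 - 1.2ps. Setting this equal to supply: 346.6 - 1.2ps = -128 + 3ps, so ps = 113.
Buyers pay pb = 113 − 21 = 92; q' = -128 + 3·113 = 211.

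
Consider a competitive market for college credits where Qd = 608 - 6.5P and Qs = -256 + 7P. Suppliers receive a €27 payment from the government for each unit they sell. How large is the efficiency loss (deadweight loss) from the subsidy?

Deadweight loss = €1228.5

Pre-subsidy: 608 - 6.5P = -256 + 7P gives P* = 64, Q* = 192.
With the subsidy, sellers receive Ps = Pb + 27 for each unit, where Pb is the price buyers pay.
Supply in terms of Pb becomes Qs = -256 + 7(Pb + 27) = -67 + 7Pb. Setting this equal to demand: 608 - 6.5Pb = -67 + 7Pb, so Pb = 50.
Sellers receive Ps = 50 + 27 = 77; Q' = 608 − 6.5·50 = 283.
The subsidy expands output by 283 − 192 = 91 past the efficient level; on those units the gap between marginal cost and willingness to pay runs from 0 up to 27.
DWL = ½ × 27 × 91 = 1228.5.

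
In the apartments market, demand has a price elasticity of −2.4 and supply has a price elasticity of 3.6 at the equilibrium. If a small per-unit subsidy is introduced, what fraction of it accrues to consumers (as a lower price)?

Consumer share = 0.6

For a small subsidy around the equilibrium, the benefit split depends on the relative slopes, which at a point are proportional to the elasticities.
Buyer share = εs/(εs + |εd|) = 3.6/(3.6 + 2.4) = 0.6; seller share = |εd|/(εs + |εd|) = 0.4.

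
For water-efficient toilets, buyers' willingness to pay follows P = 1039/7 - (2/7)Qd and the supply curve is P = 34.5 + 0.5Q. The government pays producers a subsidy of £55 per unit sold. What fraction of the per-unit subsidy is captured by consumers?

Consumer share = 4/11

Pre-subsidy: 1039/7 - (2/7)Q = 34.5 + 0.5Q gives Q* = 145 and P* = 107.
With the subsidy, sellers receive Ps = Pb + 55 for each unit, where Pb is the price buyers pay.
On the curves, Pb = 1039/7 - (2/7)Q and Ps = 34.5 + 0.5Q; the wedge Ps − Pb = 55 gives 34.5 + 0.5Q − (1039/7 - (2/7)Q) = 55, so Q' = 215.
Then Pb = 1039/7 − (2/7)·215 = 87 and Ps = 34.5 + 0.5·215 = 142.
Buyers' price falls by P* − Pb = 107 − 87 = 20; sellers' price rises by Ps − P* = 142 − 107 = 35.
So consumers capture 20/55 = 4/11 of each unit of subsidy.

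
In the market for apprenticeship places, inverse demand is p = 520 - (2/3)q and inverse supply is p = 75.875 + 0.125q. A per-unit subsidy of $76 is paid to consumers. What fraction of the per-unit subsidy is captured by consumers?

Pre-subsidy: 520 - (2/3)q = 75.875 + 0.125q gives q* = 561 and p* = 146.
With the rebate, buyers effectively pay pb = ps − 76, where ps is the price sellers receive.
On the curves, pb = 520 - (2/3)q and ps = 75.875 + 0.125q; the wedge ps − pb = 76 gives 75.875 + 0.125q − (520 - (2/3)q) = 76, so q' = 657.
Then pb = 520 − (2/3)·657 = 82 and ps = 75.875 + 0.125·657 = 158.
Buyers' price falls by p* − pb = 146 − 82 = 64; sellers' price rises by ps − p* = 158 − 146 = 12.
So consumers capture 64/76 = 16/19 of each unit of subsidy.

Consumer share = 16/19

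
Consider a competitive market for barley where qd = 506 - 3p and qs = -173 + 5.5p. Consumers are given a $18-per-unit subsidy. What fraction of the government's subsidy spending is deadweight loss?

Pre-subsidy: 506 - 3p = -173 + 5.5p gives p* = 1358/17, q* = 4528/17.
With the rebate, buyers effectively pay pb = ps − 18, where ps is the price sellers receive.
Demand in terms of ps becomes qd = 506 − 3(ps − 18) = 560 - 3ps. Setting this equal to supply: 560 - 3ps = -173 + 5.5ps, so ps = 1466/17.
Buyers pay pb = 1466/17 − 18 = 1160/17; q' = -173 + 5.5·(1466/17) = 5122/17.
ΔCS = ½(4528/17 + 5122/17)(1358/17 − 1160/17) = 955350/289; ΔPS = ½(4528/17 + 5122/17)(1466/17 − 1358/17) = 521100/289.
Government spending = 18 × 5122/17 = 92196/17.
DWL = ½ × 18 × (5122/17 − 4528/17) = 5346/17; fraction = (5346/17) / (92196/17) = 297/5122.

DWL / government spending = 297/5122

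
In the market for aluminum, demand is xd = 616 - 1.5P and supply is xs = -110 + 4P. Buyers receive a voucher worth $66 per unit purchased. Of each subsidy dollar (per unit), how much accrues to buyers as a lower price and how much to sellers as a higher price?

Buyers gain $48 per unit; sellers gain $18 per unit

Pre-subsidy: 616 - 1.5P = -110 + 4P gives P* = 132, x* = 418.
With the rebate, buyers effectively pay Pb = Ps − 66, where Ps is the price sellers receive.
Demand in terms of Ps becomes xd = 616 − 1.5(Ps − 66) = 715 - 1.5Ps. Setting this equal to supply: 715 - 1.5Ps = -110 + 4Ps, so Ps = 150.
Buyers pay Pb = 150 − 66 = 84; x' = -110 + 4·150 = 490.
Buyers' price falls by P* − Pb = 132 − 84 = 48; sellers' price rises by Ps − P* = 150 − 132 = 18.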